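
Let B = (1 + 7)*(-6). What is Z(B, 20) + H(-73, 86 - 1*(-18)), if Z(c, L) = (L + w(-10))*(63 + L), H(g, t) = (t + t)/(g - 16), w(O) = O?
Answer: 73662/89 ≈ 827.66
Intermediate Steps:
H(g, t) = 2*t/(-16 + g) (H(g, t) = (2*t)/(-16 + g) = 2*t/(-16 + g))
B = -48 (B = 8*(-6) = -48)
Z(c, L) = (-10 + L)*(63 + L) (Z(c, L) = (L - 10)*(63 + L) = (-10 + L)*(63 + L))
Z(B, 20) + H(-73, 86 - 1*(-18)) = (-630 + 20² + 53*20) + 2*(86 - 1*(-18))/(-16 - 73) = (-630 + 400 + 1060) + 2*(86 + 18)/(-89) = 830 + 2*104*(-1/89) = 830 - 208/89 = 73662/89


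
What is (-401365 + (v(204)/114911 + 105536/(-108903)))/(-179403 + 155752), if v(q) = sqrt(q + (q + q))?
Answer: 43709958131/2575664853 - 6*sqrt(17)/2717760061 ≈ 16.970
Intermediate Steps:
v(q) = sqrt(3)*sqrt(q) (v(q) = sqrt(q + 2*q) = sqrt(3*q) = sqrt(3)*sqrt(q))
(-401365 + (v(204)/114911 + 105536/(-108903)))/(-179403 + 155752) = (-401365 + ((sqrt(3)*sqrt(204))/114911 + 105536/(-108903)))/(-179403 + 155752) = (-401365 + ((sqrt(3)*(2*sqrt(51)))*(1/114911) + 105536*(-1/108903)))/(-23651) = (-401365 + ((6*sqrt(17))*(1/114911) - 105536/108903))*(-1/23651) = (-401365 + (6*sqrt(17)/114911 - 105536/108903))*(-1/23651) = (-401365 + (-105536/108903 + 6*sqrt(17)/114911))*(-1/23651) = (-43709958131/108903 + 6*sqrt(17)/114911)*(-1/23651) = 43709958131/2575664853 - 6*sqrt(17)/2717760061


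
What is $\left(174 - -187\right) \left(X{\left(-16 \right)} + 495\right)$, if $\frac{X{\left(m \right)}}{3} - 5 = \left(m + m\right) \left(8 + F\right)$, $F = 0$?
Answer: $-93138$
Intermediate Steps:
$X{\left(m \right)} = 15 + 48 m$ ($X{\left(m \right)} = 15 + 3 \left(m + m\right) \left(8 + 0\right) = 15 + 3 \cdot 2 m 8 = 15 + 3 \cdot 16 m = 15 + 48 m$)
$\left(174 - -187\right) \left(X{\left(-16 \right)} + 495\right) = \left(174 - -187\right) \left(\left(15 + 48 \left(-16\right)\right) + 495\right) = \left(174 + 187\right) \left(\left(15 - 768\right) + 495\right) = 361 \left(-753 + 495\right) = 361 \left(-258\right) = -93138$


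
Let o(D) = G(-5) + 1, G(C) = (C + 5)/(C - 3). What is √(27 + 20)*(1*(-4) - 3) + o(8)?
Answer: 1 - 7*√47 ≈ -46.990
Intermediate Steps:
G(C) = (5 + C)/(-3 + C)
o(D) = 1 (o(D) = (5 - 5)/(-3 - 5) + 1 = 0/(-8) + 1 = -⅛*0 + 1 = 0 + 1 = 1)
√(27 + 20)*(1*(-4) - 3) + o(8) = √(27 + 20)*(1*(-4) - 3) + 1 = √47*(-4 - 3) + 1 = √47*(-7) + 1 = -7*√47 + 1 = 1 - 7*√47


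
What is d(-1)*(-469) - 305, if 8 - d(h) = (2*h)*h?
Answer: -3119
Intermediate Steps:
d(h) = 8 - 2*h² (d(h) = 8 - 2*h*h = 8 - 2*h²)
d(-1)*(-469) - 305 = (8 - 2*(-1)²)*(-469) - 305 = (8 - 2*1)*(-469) - 305 = (8 - 2)*(-469) - 305 = 6*(-469) - 305 = -2814 - 305 = -3119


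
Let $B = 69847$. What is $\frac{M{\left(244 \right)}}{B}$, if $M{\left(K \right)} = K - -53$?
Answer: $\frac{297}{69847} \approx 0.0042522$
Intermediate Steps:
$M{\left(K \right)} = 53 + K$ ($M{\left(K \right)} = K + 53 = 53 + K$)
$\frac{M{\left(244 \right)}}{B} = \frac{53 + 244}{69847} = 297 \cdot \frac{1}{69847} = \frac{297}{69847}$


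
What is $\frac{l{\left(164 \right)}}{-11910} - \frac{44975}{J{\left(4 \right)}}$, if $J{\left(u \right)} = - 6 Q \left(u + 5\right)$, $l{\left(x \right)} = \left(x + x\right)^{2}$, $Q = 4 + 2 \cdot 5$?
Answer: $\frac{10817113}{214380} \approx 50.458$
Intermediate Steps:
$Q = 14$ ($Q = 4 + 10 = 14$)
$l{\left(x \right)} = 4 x^{2}$ ($l{\left(x \right)} = \left(2 x\right)^{2} = 4 x^{2}$)
$J{\left(u \right)} = -420 - 84 u$ ($J{\left(u \right)} = \left(-6\right) 14 \left(u + 5\right) = - 84 \left(5 + u\right) = -420 - 84 u$)
$\frac{l{\left(164 \right)}}{-11910} - \frac{44975}{J{\left(4 \right)}} = \frac{4 \cdot 164^{2}}{-11910} - \frac{44975}{-420 - 336} = 4 \cdot 26896 \left(- \frac{1}{11910}\right) - \frac{44975}{-420 - 336} = 107584 \left(- \frac{1}{11910}\right) - \frac{44975}{-756} = - \frac{53792}{5955} - - \frac{6425}{108} = - \frac{53792}{5955} + \frac{6425}{108} = \frac{10817113}{214380}$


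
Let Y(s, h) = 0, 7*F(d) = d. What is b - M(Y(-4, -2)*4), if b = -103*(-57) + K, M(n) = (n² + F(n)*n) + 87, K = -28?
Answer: 5756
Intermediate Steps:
F(d) = d/7
M(n) = 87 + 8*n²/7 (M(n) = (n² + (n/7)*n) + 87 = (n² + n²/7) + 87 = 8*n²/7 + 87 = 87 + 8*n²/7)
b = 5843 (b = -103*(-57) - 28 = 5871 - 28 = 5843)
b - M(Y(-4, -2)*4) = 5843 - (87 + 8*(0*4)²/7) = 5843 - (87 + (8/7)*0²) = 5843 - (87 + (8/7)*0) = 5843 - (87 + 0) = 5843 - 1*87 = 5843 - 87 = 5756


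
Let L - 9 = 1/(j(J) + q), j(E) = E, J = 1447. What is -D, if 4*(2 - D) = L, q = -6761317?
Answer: 6759869/27039480 ≈ 0.25000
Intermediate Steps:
L = 60838829/6759870 (L = 9 + 1/(1447 - 6761317) = 9 + 1/(-6759870) = 9 - 1/6759870 = 60838829/6759870 ≈ 9.0000)
D = -6759869/27039480 (D = 2 - 1/4*60838829/6759870 = 2 - 60838829/27039480 = -6759869/27039480 ≈ -0.25000)
-D = -1*(-6759869/27039480) = 6759869/27039480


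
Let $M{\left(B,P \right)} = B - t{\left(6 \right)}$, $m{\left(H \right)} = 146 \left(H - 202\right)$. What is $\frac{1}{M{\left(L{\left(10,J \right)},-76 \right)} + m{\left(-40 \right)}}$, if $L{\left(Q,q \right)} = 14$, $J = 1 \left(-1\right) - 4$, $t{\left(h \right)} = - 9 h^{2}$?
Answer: $- \frac{1}{34994} \approx -2.8576 \cdot 10^{-5}$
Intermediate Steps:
$J = -5$ ($J = -1 - 4 = -5$)
$m{\left(H \right)} = -29492 + 146 H$ ($m{\left(H \right)} = 146 \left(-202 + H\right) = -29492 + 146 H$)
$M{\left(B,P \right)} = 324 + B$ ($M{\left(B,P \right)} = B - - 9 \cdot 6^{2} = B - \left(-9\right) 36 = B - -324 = B + 324 = 324 + B$)
$\frac{1}{M{\left(L{\left(10,J \right)},-76 \right)} + m{\left(-40 \right)}} = \frac{1}{\left(324 + 14\right) + \left(-29492 + 146 \left(-40\right)\right)} = \frac{1}{338 - 35332} = \frac{1}{-34994} = - \frac{1}{34994}$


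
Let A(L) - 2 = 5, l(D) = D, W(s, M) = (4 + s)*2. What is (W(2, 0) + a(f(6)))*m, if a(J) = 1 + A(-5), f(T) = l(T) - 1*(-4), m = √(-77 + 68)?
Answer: 60*I ≈ 60.0*I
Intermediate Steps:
W(s, M) = 8 + 2*s
m = 3*I (m = √(-9) = 3*I ≈ 3.0*I)
A(L) = 7 (A(L) = 2 + 5 = 7)
f(T) = 4 + T (f(T) = T - 1*(-4) = T + 4 = 4 + T)
a(J) = 8 (a(J) = 1 + 7 = 8)
(W(2, 0) + a(f(6)))*m = ((8 + 2*2) + 8)*(3*I) = ((8 + 4) + 8)*(3*I) = (12 + 8)*(3*I) = 20*(3*I) = 60*I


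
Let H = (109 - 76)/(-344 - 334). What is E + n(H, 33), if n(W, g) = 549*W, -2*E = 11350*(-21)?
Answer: 26927511/226 ≈ 1.1915e+5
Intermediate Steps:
E = 119175 (E = -5675*(-21) = -½*(-238350) = 119175)
H = -11/226 (H = 33/(-678) = 33*(-1/678) = -11/226 ≈ -0.048673)
E + n(H, 33) = 119175 + 549*(-11/226) = 119175 - 6039/226 = 26927511/226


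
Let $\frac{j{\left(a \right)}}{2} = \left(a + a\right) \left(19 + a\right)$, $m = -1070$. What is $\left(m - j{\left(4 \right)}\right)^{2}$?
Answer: $2067844$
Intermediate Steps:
$j{\left(a \right)} = 4 a \left(19 + a\right)$ ($j{\left(a \right)} = 2 \left(a + a\right) \left(19 + a\right) = 2 \cdot 2 a \left(19 + a\right) = 4 a \left(19 + a\right)$)
$\left(m - j{\left(4 \right)}\right)^{2} = \left(-1070 - 4 \cdot 4 \left(19 + 4\right)\right)^{2} = \left(-1070 - 4 \cdot 4 \cdot 23\right)^{2} = \left(-1070 - 368\right)^{2} = \left(-1438\right)^{2} = 2067844$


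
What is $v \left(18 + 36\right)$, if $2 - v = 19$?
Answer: $-918$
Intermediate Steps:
$v = -17$ ($v = 2 - 19 = -17$)
$v \left(18 + 36\right) = - 17 \left(18 + 36\right) = \left(-17\right) 54 = -918$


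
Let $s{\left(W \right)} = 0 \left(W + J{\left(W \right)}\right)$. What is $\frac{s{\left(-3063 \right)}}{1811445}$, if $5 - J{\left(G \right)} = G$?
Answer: $0$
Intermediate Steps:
$J{\left(G \right)} = 5 - G$
$s{\left(W \right)} = 0$ ($s{\left(W \right)} = 0 \left(W - \left(-5 + W\right)\right) = 0 \cdot 5 = 0$)
$\frac{s{\left(-3063 \right)}}{1811445} = \frac{0}{1811445} = 0 \cdot \frac{1}{1811445} = 0$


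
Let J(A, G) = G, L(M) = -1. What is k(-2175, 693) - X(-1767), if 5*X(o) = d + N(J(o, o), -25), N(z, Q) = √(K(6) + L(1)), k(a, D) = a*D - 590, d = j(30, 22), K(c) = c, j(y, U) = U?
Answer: -7539347/5 - √5/5 ≈ -1.5079e+6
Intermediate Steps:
d = 22
k(a, D) = -590 + D*a (k(a, D) = D*a - 590 = -590 + D*a)
N(z, Q) = √5 (N(z, Q) = √(6 - 1) = √5)
X(o) = 22/5 + √5/5 (X(o) = (22 + √5)/5 = 22/5 + √5/5)
k(-2175, 693) - X(-1767) = (-590 + 693*(-2175)) - (22/5 + √5/5) = (-590 - 1507275) + (-22/5 - √5/5) = -1507865 + (-22/5 - √5/5) = -7539347/5 - √5/5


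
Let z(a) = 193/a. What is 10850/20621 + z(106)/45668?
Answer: 52526746653/99822301768 ≈ 0.52620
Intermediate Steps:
10850/20621 + z(106)/45668 = 10850/20621 + (193/106)/45668 = 10850*(1/20621) + (193*(1/106))*(1/45668) = 10850/20621 + (193/106)*(1/45668) = 10850/20621 + 193/4840808 = 52526746653/99822301768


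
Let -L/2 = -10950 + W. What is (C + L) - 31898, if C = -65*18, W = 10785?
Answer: -32738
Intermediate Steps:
L = 330 (L = -2*(-10950 + 10785) = -2*(-165) = 330)
C = -1170
(C + L) - 31898 = (-1170 + 330) - 31898 = -840 - 31898 = -32738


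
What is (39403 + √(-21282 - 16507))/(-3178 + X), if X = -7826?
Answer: -5629/1572 - I*√37789/11004 ≈ -3.5808 - 0.017666*I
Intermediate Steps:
(39403 + √(-21282 - 16507))/(-3178 + X) = (39403 + √(-21282 - 16507))/(-3178 - 7826) = (39403 + √(-37789))/(-11004) = (39403 + I*√37789)*(-1/11004) = -5629/1572 - I*√37789/11004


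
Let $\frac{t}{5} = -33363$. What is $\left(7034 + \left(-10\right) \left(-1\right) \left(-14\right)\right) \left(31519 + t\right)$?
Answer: $-932730624$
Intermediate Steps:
$t = -166815$ ($t = 5 \left(-33363\right) = -166815$)
$\left(7034 + \left(-10\right) \left(-1\right) \left(-14\right)\right) \left(31519 + t\right) = \left(7034 + \left(-10\right) \left(-1\right) \left(-14\right)\right) \left(31519 - 166815\right) = \left(7034 + 10 \left(-14\right)\right) \left(-135296\right) = \left(7034 - 140\right) \left(-135296\right) = 6894 \left(-135296\right) = -932730624$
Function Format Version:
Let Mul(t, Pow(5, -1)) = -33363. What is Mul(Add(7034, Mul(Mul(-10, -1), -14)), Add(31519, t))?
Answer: -932730624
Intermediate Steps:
t = -166815 (t = Mul(5, -33363) = -166815)
Mul(Add(7034, Mul(Mul(-10, -1), -14)), Add(31519, t)) = Mul(Add(7034, Mul(Mul(-10, -1), -14)), Add(31519, -166815)) = Mul(Add(7034, Mul(10, -14)), -135296) = Mul(Add(7034, -140), -135296) = Mul(6894, -135296) = -932730624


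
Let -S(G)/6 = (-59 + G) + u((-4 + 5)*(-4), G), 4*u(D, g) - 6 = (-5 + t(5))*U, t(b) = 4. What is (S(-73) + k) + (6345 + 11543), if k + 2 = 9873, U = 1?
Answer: 57087/2 ≈ 28544.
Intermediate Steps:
k = 9871 (k = -2 + 9873 = 9871)
u(D, g) = 5/4 (u(D, g) = 3/2 + ((-5 + 4)*1)/4 = 3/2 + (-1*1)/4 = 3/2 + (¼)*(-1) = 3/2 - ¼ = 5/4)
S(G) = 693/2 - 6*G (S(G) = -6*((-59 + G) + 5/4) = -6*(-231/4 + G) = 693/2 - 6*G)
(S(-73) + k) + (6345 + 11543) = ((693/2 - 6*(-73)) + 9871) + (6345 + 11543) = ((693/2 + 438) + 9871) + 17888 = (1569/2 + 9871) + 17888 = 21311/2 + 17888 = 57087/2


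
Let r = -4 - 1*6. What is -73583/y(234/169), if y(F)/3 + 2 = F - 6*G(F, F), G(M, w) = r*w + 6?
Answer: -956579/1812 ≈ -527.91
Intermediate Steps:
r = -10 (r = -4 - 6 = -10)
G(M, w) = 6 - 10*w (G(M, w) = -10*w + 6 = 6 - 10*w)
y(F) = -114 + 183*F (y(F) = -6 + 3*(F - 6*(6 - 10*F)) = -6 + 3*(F + (-36 + 60*F)) = -6 + 3*(-36 + 61*F) = -6 + (-108 + 183*F) = -114 + 183*F)
-73583/y(234/169) = -73583/(-114 + 183*(234/169)) = -73583/(-114 + 183*(234*(1/169))) = -73583/(-114 + 183*(18/13)) = -73583/(-114 + 3294/13) = -73583/1812/13 = -73583*13/1812 = -956579/1812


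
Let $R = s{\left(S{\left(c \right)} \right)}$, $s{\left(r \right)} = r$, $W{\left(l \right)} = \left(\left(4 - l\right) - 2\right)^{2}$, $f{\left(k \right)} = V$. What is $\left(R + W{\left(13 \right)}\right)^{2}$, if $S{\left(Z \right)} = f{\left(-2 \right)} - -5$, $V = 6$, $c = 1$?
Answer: $17424$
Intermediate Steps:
$f{\left(k \right)} = 6$
$W{\left(l \right)} = \left(2 - l\right)^{2}$
$S{\left(Z \right)} = 11$ ($S{\left(Z \right)} = 6 - -5 = 6 + 5 = 11$)
$R = 11$
$\left(R + W{\left(13 \right)}\right)^{2} = \left(11 + \left(-2 + 13\right)^{2}\right)^{2} = \left(11 + 11^{2}\right)^{2} = \left(11 + 121\right)^{2} = 132^{2} = 17424$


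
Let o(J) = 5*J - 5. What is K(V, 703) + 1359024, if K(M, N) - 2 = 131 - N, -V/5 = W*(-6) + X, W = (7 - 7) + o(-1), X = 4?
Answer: 1358454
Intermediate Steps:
o(J) = -5 + 5*J
W = -10 (W = (7 - 7) + (-5 + 5*(-1)) = 0 + (-5 - 5) = 0 - 10 = -10)
V = -320 (V = -5*(-10*(-6) + 4) = -5*(60 + 4) = -5*64 = -320)
K(M, N) = 133 - N (K(M, N) = 2 + (131 - N) = 133 - N)
K(V, 703) + 1359024 = (133 - 1*703) + 1359024 = (133 - 703) + 1359024 = -570 + 1359024 = 1358454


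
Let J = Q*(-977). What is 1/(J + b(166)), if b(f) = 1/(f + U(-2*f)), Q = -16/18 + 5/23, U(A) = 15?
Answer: 37467/24580550 ≈ 0.0015243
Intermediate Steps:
Q = -139/207 (Q = -16*1/18 + 5*(1/23) = -8/9 + 5/23 = -139/207 ≈ -0.67150)
b(f) = 1/(15 + f) (b(f) = 1/(f + 15) = 1/(15 + f))
J = 135803/207 (J = -139/207*(-977) = 135803/207 ≈ 656.05)
1/(J + b(166)) = 1/(135803/207 + 1/(15 + 166)) = 1/(135803/207 + 1/181) = 1/(24580550/37467) = 37467/24580550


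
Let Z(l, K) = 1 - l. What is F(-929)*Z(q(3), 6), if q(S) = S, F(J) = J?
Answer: 1858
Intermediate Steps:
F(-929)*Z(q(3), 6) = -929*(1 - 1*3) = -929*(1 - 3) = -929*(-2) = 1858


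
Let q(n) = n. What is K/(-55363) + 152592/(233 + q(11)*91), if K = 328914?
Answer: 4021035510/34158971 ≈ 117.72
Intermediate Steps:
K/(-55363) + 152592/(233 + q(11)*91) = 328914/(-55363) + 152592/(233 + 11*91) = 328914*(-1/55363) + 152592/(233 + 1001) = -328914/55363 + 152592/1234 = -328914/55363 + 152592*(1/1234) = -328914/55363 + 76296/617 = 4021035510/34158971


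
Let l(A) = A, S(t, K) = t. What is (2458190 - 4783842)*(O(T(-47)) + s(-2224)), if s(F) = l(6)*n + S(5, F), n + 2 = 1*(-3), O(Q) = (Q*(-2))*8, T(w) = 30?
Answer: 1174454260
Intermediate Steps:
O(Q) = -16*Q (O(Q) = -2*Q*8 = -16*Q)
n = -5 (n = -2 + 1*(-3) = -2 - 3 = -5)
s(F) = -25 (s(F) = 6*(-5) + 5 = -30 + 5 = -25)
(2458190 - 4783842)*(O(T(-47)) + s(-2224)) = (2458190 - 4783842)*(-16*30 - 25) = -2325652*(-480 - 25) = -2325652*(-505) = 1174454260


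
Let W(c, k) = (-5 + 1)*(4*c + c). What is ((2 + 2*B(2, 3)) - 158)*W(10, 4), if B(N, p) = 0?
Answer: 31200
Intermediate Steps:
W(c, k) = -20*c
((2 + 2*B(2, 3)) - 158)*W(10, 4) = ((2 + 2*0) - 158)*(-20*10) = ((2 + 0) - 158)*(-200) = (2 - 158)*(-200) = -156*(-200) = 31200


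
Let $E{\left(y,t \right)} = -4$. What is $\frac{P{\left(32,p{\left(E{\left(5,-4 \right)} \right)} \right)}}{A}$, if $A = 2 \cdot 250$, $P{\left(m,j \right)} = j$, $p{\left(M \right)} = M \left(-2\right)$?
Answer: $\frac{2}{125} \approx 0.016$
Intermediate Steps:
$p{\left(M \right)} = - 2 M$
$A = 500$
$\frac{P{\left(32,p{\left(E{\left(5,-4 \right)} \right)} \right)}}{A} = \frac{\left(-2\right) \left(-4\right)}{500} = 8 \cdot \frac{1}{500} = \frac{2}{125}$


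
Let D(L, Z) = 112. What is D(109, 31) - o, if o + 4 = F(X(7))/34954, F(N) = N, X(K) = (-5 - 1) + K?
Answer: 4054663/34954 ≈ 116.00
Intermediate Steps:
X(K) = -6 + K
o = -139815/34954 (o = -4 + (-6 + 7)/34954 = -4 + 1*(1/34954) = -4 + 1/34954 = -139815/34954 ≈ -4.0000)
D(109, 31) - o = 112 - 1*(-139815/34954) = 112 + 139815/34954 = 4054663/34954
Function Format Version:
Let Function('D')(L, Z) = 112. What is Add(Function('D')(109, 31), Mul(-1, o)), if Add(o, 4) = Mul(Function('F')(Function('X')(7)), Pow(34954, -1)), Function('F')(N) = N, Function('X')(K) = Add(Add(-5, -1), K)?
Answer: Rational(4054663, 34954) ≈ 116.00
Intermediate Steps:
Function('X')(K) = Add(-6, K)
o = Rational(-139815, 34954) (o = Add(-4, Mul(Add(-6, 7), Pow(34954, -1))) = Add(-4, Mul(1, Rational(1, 34954))) = Add(-4, Rational(1, 34954)) = Rational(-139815, 34954) ≈ -4.0000)
Add(Function('D')(109, 31), Mul(-1, o)) = Add(112, Mul(-1, Rational(-139815, 34954))) = Add(112, Rational(139815, 34954)) = Rational(4054663, 34954)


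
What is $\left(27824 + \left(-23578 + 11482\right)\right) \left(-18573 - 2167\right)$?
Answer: $-326198720$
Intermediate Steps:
$\left(27824 + \left(-23578 + 11482\right)\right) \left(-18573 - 2167\right) = \left(27824 - 12096\right) \left(-20740\right) = 15728 \left(-20740\right) = -326198720$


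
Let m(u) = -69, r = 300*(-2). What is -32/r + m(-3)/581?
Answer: -2851/43575 ≈ -0.065427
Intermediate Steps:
r = -600
-32/r + m(-3)/581 = -32/(-600) - 69/581 = -32*(-1/600) - 69*1/581 = 4/75 - 69/581 = -2851/43575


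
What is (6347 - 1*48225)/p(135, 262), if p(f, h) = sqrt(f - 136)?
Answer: 41878*I ≈ 41878.0*I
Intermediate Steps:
p(f, h) = sqrt(-136 + f)
(6347 - 1*48225)/p(135, 262) = (6347 - 1*48225)/(sqrt(-136 + 135)) = (6347 - 48225)/(sqrt(-1)) = -41878*(-I) = -(-41878)*I = 41878*I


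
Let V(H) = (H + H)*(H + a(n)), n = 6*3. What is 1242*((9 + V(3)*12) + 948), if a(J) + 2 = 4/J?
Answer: 1297890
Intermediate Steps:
n = 18
a(J) = -2 + 4/J
V(H) = 2*H*(-16/9 + H) (V(H) = (H + H)*(H + (-2 + 4/18)) = (2*H)*(H + (-2 + 4*(1/18))) = (2*H)*(H + (-2 + 2/9)) = (2*H)*(H - 16/9) = (2*H)*(-16/9 + H) = 2*H*(-16/9 + H))
1242*((9 + V(3)*12) + 948) = 1242*((9 + ((2/9)*3*(-16 + 9*3))*12) + 948) = 1242*((9 + ((2/9)*3*(-16 + 27))*12) + 948) = 1242*((9 + ((2/9)*3*11)*12) + 948) = 1242*((9 + (22/3)*12) + 948) = 1242*((9 + 88) + 948) = 1242*(97 + 948) = 1242*1045 = 1297890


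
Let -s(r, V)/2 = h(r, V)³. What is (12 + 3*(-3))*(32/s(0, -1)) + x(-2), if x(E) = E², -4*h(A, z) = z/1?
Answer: -3068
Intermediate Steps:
h(A, z) = -z/4 (h(A, z) = -z/(4*1) = -z/4)
s(r, V) = V³/32 (s(r, V) = -2*(-V³/64) = -(-1)*V³/32 = V³/32)
(12 + 3*(-3))*(32/s(0, -1)) + x(-2) = (12 + 3*(-3))*(32/(((1/32)*(-1)³))) + (-2)² = (12 - 9)*(32/(((1/32)*(-1)))) + 4 = 3*(32/(-1/32)) + 4 = 3*(32*(-32)) + 4 = 3*(-1024) + 4 = -3072 + 4 = -3068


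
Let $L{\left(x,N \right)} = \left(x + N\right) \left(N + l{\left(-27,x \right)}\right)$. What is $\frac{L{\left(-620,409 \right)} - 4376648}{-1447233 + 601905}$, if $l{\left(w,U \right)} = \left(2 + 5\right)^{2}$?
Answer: $\frac{2236643}{422664} \approx 5.2918$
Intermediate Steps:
$l{\left(w,U \right)} = 49$ ($l{\left(w,U \right)} = 7^{2} = 49$)
$L{\left(x,N \right)} = \left(49 + N\right) \left(N + x\right)$ ($L{\left(x,N \right)} = \left(x + N\right) \left(N + 49\right) = \left(N + x\right) \left(49 + N\right) = \left(49 + N\right) \left(N + x\right)$)
$\frac{L{\left(-620,409 \right)} - 4376648}{-1447233 + 601905} = \frac{\left(409^{2} + 49 \cdot 409 + 49 \left(-620\right) + 409 \left(-620\right)\right) - 4376648}{-1447233 + 601905} = \frac{\left(167281 + 20041 - 30380 - 253580\right) - 4376648}{-845328} = \left(-96638 - 4376648\right) \left(- \frac{1}{845328}\right) = \left(-4473286\right) \left(- \frac{1}{845328}\right) = \frac{2236643}{422664}$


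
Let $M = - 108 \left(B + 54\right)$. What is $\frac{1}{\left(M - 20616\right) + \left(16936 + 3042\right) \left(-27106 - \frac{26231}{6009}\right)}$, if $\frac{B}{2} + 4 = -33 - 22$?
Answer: $- \frac{6009}{3254622111266} \approx -1.8463 \cdot 10^{-9}$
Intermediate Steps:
$B = -118$ ($B = -8 + 2 \left(-33 - 22\right) = -8 + 2 \left(-55\right) = -8 - 110 = -118$)
$M = 6912$ ($M = - 108 \left(-118 + 54\right) = \left(-108\right) \left(-64\right) = 6912$)
$\frac{1}{\left(M - 20616\right) + \left(16936 + 3042\right) \left(-27106 - \frac{26231}{6009}\right)} = \frac{1}{\left(6912 - 20616\right) + \left(16936 + 3042\right) \left(-27106 - \frac{26231}{6009}\right)} = \frac{1}{\left(6912 - 20616\right) + 19978 \left(-27106 - \frac{26231}{6009}\right)} = \frac{1}{-13704 + 19978 \left(-27106 - \frac{26231}{6009}\right)} = \frac{1}{-13704 + 19978 \left(- \frac{162906185}{6009}\right)} = \frac{1}{-13704 - \frac{3254539763930}{6009}} = \frac{1}{- \frac{3254622111266}{6009}} = - \frac{6009}{3254622111266}$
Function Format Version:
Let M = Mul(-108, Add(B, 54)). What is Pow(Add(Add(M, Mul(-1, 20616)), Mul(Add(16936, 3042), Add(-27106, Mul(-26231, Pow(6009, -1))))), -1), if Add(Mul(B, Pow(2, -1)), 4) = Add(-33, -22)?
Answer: Rational(-6009, 3254622111266) ≈ -1.8463e-9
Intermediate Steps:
B = -118 (B = Add(-8, Mul(2, Add(-33, -22))) = Add(-8, Mul(2, -55)) = Add(-8, -110) = -118)
M = 6912 (M = Mul(-108, Add(-118, 54)) = Mul(-108, -64) = 6912)
Pow(Add(Add(M, Mul(-1, 20616)), Mul(Add(16936, 3042), Add(-27106, Mul(-26231, Pow(6009, -1))))), -1) = Pow(Add(Add(6912, Mul(-1, 20616)), Mul(Add(16936, 3042), Add(-27106, Mul(-26231, Pow(6009, -1))))), -1) = Pow(Add(Add(6912, -20616), Mul(19978, Add(-27106, Mul(-26231, Rational(1, 6009))))), -1) = Pow(Add(-13704, Mul(19978, Add(-27106, Rational(-26231, 6009)))), -1) = Pow(Add(-13704, Mul(19978, Rational(-162906185, 6009))), -1) = Pow(Add(-13704, Rational(-3254539763930, 6009)), -1) = Pow(Rational(-3254622111266, 6009), -1) = Rational(-6009, 3254622111266)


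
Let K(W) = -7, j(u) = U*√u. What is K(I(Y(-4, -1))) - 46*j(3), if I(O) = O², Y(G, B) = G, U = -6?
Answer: -7 + 276*√3 ≈ 471.05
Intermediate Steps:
j(u) = -6*√u
K(I(Y(-4, -1))) - 46*j(3) = -7 - (-276)*√3 = -7 + 276*√3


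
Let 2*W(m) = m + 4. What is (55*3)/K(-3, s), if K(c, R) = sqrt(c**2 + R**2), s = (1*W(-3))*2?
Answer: 33*sqrt(10)/2 ≈ 52.178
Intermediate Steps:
W(m) = 2 + m/2 (W(m) = (m + 4)/2 = (4 + m)/2 = 2 + m/2)
s = 1 (s = (1*(2 + (1/2)*(-3)))*2 = (1*(2 - 3/2))*2 = (1*(1/2))*2 = (1/2)*2 = 1)
K(c, R) = sqrt(R**2 + c**2)
(55*3)/K(-3, s) = (55*3)/(sqrt(1**2 + (-3)**2)) = 165/(sqrt(1 + 9)) = 165/(sqrt(10)) = 165*(sqrt(10)/10) = 33*sqrt(10)/2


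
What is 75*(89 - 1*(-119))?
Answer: 15600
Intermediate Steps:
75*(89 - 1*(-119)) = 75*(89 + 119) = 75*208 = 15600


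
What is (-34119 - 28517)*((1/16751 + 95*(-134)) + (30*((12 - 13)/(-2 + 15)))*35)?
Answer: 24962338743596/31109 ≈ 8.0242e+8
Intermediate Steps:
(-34119 - 28517)*((1/16751 + 95*(-134)) + (30*((12 - 13)/(-2 + 15)))*35) = -62636*((1/16751 - 12730) + (30*(-1/13))*35) = -62636*(-213240229/16751 + (30*(-1*1/13))*35) = -62636*(-213240229/16751 + (30*(-1/13))*35) = -62636*(-213240229/16751 - 30/13*35) = -62636*(-213240229/16751 - 1050/13) = -62636*(-2789711527/217763) = 24962338743596/31109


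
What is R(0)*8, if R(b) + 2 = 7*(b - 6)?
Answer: -352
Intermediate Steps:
R(b) = -44 + 7*b (R(b) = -2 + 7*(b - 6) = -2 + 7*(-6 + b) = -2 + (-42 + 7*b) = -44 + 7*b)
R(0)*8 = (-44 + 7*0)*8 = (-44 + 0)*8 = -44*8 = -352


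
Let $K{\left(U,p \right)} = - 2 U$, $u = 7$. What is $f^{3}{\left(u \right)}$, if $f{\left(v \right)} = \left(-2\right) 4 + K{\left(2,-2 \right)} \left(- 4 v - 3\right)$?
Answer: $1560896$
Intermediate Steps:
$f{\left(v \right)} = 4 + 16 v$ ($f{\left(v \right)} = \left(-2\right) 4 + \left(-2\right) 2 \left(- 4 v - 3\right) = -8 - 4 \left(-3 - 4 v\right) = -8 + \left(12 + 16 v\right) = 4 + 16 v$)
$f^{3}{\left(u \right)} = \left(4 + 16 \cdot 7\right)^{3} = \left(4 + 112\right)^{3} = 116^{3} = 1560896$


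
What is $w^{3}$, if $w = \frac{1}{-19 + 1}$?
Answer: $- \frac{1}{5832} \approx -0.00017147$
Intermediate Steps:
$w = - \frac{1}{18}$ ($w = \frac{1}{-18} = - \frac{1}{18} \approx -0.055556$)
$w^{3} = \left(- \frac{1}{18}\right)^{3} = - \frac{1}{5832}$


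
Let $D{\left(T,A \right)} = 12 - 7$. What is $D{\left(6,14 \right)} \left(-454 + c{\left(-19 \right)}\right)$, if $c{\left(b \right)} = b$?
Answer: $-2365$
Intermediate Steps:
$D{\left(T,A \right)} = 5$
$D{\left(6,14 \right)} \left(-454 + c{\left(-19 \right)}\right) = 5 \left(-454 - 19\right) = 5 \left(-473\right) = -2365$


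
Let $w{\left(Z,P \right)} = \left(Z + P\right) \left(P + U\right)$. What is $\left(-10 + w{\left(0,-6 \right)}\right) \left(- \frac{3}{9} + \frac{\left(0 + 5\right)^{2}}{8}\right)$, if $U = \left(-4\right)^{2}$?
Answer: $- \frac{2345}{12} \approx -195.42$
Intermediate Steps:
$U = 16$
$w{\left(Z,P \right)} = \left(16 + P\right) \left(P + Z\right)$ ($w{\left(Z,P \right)} = \left(Z + P\right) \left(P + 16\right) = \left(P + Z\right) \left(16 + P\right) = \left(16 + P\right) \left(P + Z\right)$)
$\left(-10 + w{\left(0,-6 \right)}\right) \left(- \frac{3}{9} + \frac{\left(0 + 5\right)^{2}}{8}\right) = \left(-10 + \left(\left(-6\right)^{2} + 16 \left(-6\right) + 16 \cdot 0 - 0\right)\right) \left(- \frac{3}{9} + \frac{\left(0 + 5\right)^{2}}{8}\right) = \left(-10 + \left(36 - 96 + 0 + 0\right)\right) \left(\left(-3\right) \frac{1}{9} + 5^{2} \cdot \frac{1}{8}\right) = \left(-10 - 60\right) \left(- \frac{1}{3} + 25 \cdot \frac{1}{8}\right) = - 70 \left(- \frac{1}{3} + \frac{25}{8}\right) = \left(-70\right) \frac{67}{24} = - \frac{2345}{12}$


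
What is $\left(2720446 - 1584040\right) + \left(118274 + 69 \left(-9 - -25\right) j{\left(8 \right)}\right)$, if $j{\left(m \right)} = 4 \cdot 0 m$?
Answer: $1254680$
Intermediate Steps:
$j{\left(m \right)} = 0$ ($j{\left(m \right)} = 0 m = 0$)
$\left(2720446 - 1584040\right) + \left(118274 + 69 \left(-9 - -25\right) j{\left(8 \right)}\right) = \left(2720446 - 1584040\right) + \left(118274 + 69 \left(-9 - -25\right) 0\right) = 1136406 + \left(118274 + 69 \left(-9 + 25\right) 0\right) = 1136406 + \left(118274 + 69 \cdot 16 \cdot 0\right) = 1136406 + \left(118274 + 1104 \cdot 0\right) = 1136406 + \left(118274 + 0\right) = 1136406 + 118274 = 1254680$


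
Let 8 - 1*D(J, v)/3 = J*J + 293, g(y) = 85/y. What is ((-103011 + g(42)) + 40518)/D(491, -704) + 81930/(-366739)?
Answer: -1529113782961/11153309009724 ≈ -0.13710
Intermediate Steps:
D(J, v) = -855 - 3*J² (D(J, v) = 24 - 3*(J*J + 293) = 24 - 3*(J² + 293) = 24 - 3*(293 + J²) = 24 + (-879 - 3*J²) = -855 - 3*J²)
((-103011 + g(42)) + 40518)/D(491, -704) + 81930/(-366739) = ((-103011 + 85/42) + 40518)/(-855 - 3*491²) + 81930/(-366739) = ((-103011 + 85*(1/42)) + 40518)/(-855 - 3*241081) + 81930*(-1/366739) = ((-103011 + 85/42) + 40518)/(-855 - 723243) - 81930/366739 = (-4326377/42 + 40518)/(-724098) - 81930/366739 = -2624621/42*(-1/724098) - 81930/366739 = 2624621/30412116 - 81930/366739 = -1529113782961/11153309009724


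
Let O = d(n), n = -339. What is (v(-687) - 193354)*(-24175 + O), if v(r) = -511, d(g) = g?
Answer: 4752406610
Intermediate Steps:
O = -339
(v(-687) - 193354)*(-24175 + O) = (-511 - 193354)*(-24175 - 339) = -193865*(-24514) = 4752406610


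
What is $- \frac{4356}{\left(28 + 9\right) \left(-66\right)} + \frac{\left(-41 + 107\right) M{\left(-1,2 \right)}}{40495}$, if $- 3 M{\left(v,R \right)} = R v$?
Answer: $\frac{2674298}{1498315} \approx 1.7849$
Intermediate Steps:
$M{\left(v,R \right)} = - \frac{R v}{3}$
$- \frac{4356}{\left(28 + 9\right) \left(-66\right)} + \frac{\left(-41 + 107\right) M{\left(-1,2 \right)}}{40495} = - \frac{4356}{\left(28 + 9\right) \left(-66\right)} + \frac{\left(-41 + 107\right) \left(\left(- \frac{1}{3}\right) 2 \left(-1\right)\right)}{40495} = - \frac{4356}{37 \left(-66\right)} + 66 \cdot \frac{2}{3} \cdot \frac{1}{40495} = - \frac{4356}{-2442} + 44 \cdot \frac{1}{40495} = \left(-4356\right) \left(- \frac{1}{2442}\right) + \frac{44}{40495} = \frac{66}{37} + \frac{44}{40495} = \frac{2674298}{1498315}$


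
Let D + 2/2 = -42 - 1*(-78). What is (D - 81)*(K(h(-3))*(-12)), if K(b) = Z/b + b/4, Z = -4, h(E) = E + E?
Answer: -460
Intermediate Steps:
h(E) = 2*E
K(b) = -4/b + b/4
D = 35 (D = -1 + (-42 - 1*(-78)) = -1 + (-42 + 78) = -1 + 36 = 35)
(D - 81)*(K(h(-3))*(-12)) = (35 - 81)*((-4/(2*(-3)) + (2*(-3))/4)*(-12)) = -46*(-4/(-6) + (¼)*(-6))*(-12) = -46*(-4*(-⅙) - 3/2)*(-12) = -46*(⅔ - 3/2)*(-12) = -(-115)*(-12)/3 = -46*10 = -460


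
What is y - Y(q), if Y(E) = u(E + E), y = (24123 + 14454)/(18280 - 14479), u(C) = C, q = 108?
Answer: -37259/181 ≈ -205.85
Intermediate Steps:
y = 1837/181 (y = 38577/3801 = 38577*(1/3801) = 1837/181 ≈ 10.149)
Y(E) = 2*E (Y(E) = E + E = 2*E)
y - Y(q) = 1837/181 - 2*108 = 1837/181 - 1*216 = 1837/181 - 216 = -37259/181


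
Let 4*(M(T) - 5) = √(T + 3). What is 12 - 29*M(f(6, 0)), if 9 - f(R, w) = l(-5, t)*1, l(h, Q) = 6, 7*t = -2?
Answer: -133 - 29*√6/4 ≈ -150.76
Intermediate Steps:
t = -2/7 (t = (⅐)*(-2) = -2/7 ≈ -0.28571)
f(R, w) = 3 (f(R, w) = 9 - 6 = 3)
M(T) = 5 + √(3 + T)/4 (M(T) = 5 + √(T + 3)/4 = 5 + √(3 + T)/4)
12 - 29*M(f(6, 0)) = 12 - 29*(5 + √(3 + 3)/4) = 12 - 29*(5 + √6/4) = 12 + (-145 - 29*√6/4) = -133 - 29*√6/4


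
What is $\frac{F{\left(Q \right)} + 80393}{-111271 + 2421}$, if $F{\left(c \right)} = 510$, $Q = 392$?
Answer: $- \frac{80903}{108850} \approx -0.74325$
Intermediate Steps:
$\frac{F{\left(Q \right)} + 80393}{-111271 + 2421} = \frac{510 + 80393}{-111271 + 2421} = \frac{80903}{-108850} = 80903 \left(- \frac{1}{108850}\right) = - \frac{80903}{108850}$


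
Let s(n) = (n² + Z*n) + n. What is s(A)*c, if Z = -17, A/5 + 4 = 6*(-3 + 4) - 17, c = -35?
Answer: -238875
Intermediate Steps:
A = -75 (A = -20 + 5*(6*(-3 + 4) - 17) = -20 + 5*(6*1 - 17) = -20 + 5*(6 - 17) = -20 + 5*(-11) = -20 - 55 = -75)
s(n) = n² - 16*n (s(n) = (n² - 17*n) + n = n² - 16*n)
s(A)*c = -75*(-16 - 75)*(-35) = -75*(-91)*(-35) = 6825*(-35) = -238875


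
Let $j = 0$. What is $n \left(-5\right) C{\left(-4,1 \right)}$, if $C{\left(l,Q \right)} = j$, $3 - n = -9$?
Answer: $0$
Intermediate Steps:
$n = 12$ ($n = 3 - -9 = 3 + 9 = 12$)
$C{\left(l,Q \right)} = 0$
$n \left(-5\right) C{\left(-4,1 \right)} = 12 \left(-5\right) 0 = \left(-60\right) 0 = 0$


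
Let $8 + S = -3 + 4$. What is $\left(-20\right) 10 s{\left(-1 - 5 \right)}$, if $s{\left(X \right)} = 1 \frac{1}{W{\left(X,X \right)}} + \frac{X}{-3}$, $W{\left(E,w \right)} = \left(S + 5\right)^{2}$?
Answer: $-450$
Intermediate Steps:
$S = -7$ ($S = -8 + \left(-3 + 4\right) = -8 + 1 = -7$)
$W{\left(E,w \right)} = 4$ ($W{\left(E,w \right)} = \left(-7 + 5\right)^{2} = \left(-2\right)^{2} = 4$)
$s{\left(X \right)} = \frac{1}{4} - \frac{X}{3}$ ($s{\left(X \right)} = 1 \cdot \frac{1}{4} + \frac{X}{-3} = 1 \cdot \frac{1}{4} + X \left(- \frac{1}{3}\right) = \frac{1}{4} - \frac{X}{3}$)
$\left(-20\right) 10 s{\left(-1 - 5 \right)} = \left(-20\right) 10 \left(\frac{1}{4} - \frac{-1 - 5}{3}\right) = - 200 \left(\frac{1}{4} - -2\right) = - 200 \left(\frac{1}{4} + 2\right) = \left(-200\right) \frac{9}{4} = -450$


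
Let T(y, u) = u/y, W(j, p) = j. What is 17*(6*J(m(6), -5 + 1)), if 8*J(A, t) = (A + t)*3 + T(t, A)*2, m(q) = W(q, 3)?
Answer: 153/4 ≈ 38.250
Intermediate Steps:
m(q) = q
J(A, t) = 3*A/8 + 3*t/8 + A/(4*t) (J(A, t) = ((A + t)*3 + (A/t)*2)/8 = ((3*A + 3*t) + 2*A/t)/8 = (3*A + 3*t + 2*A/t)/8 = 3*A/8 + 3*t/8 + A/(4*t))
17*(6*J(m(6), -5 + 1)) = 17*(6*((2*6 + 3*(-5 + 1)*(6 + (-5 + 1)))/(8*(-5 + 1)))) = 17*(6*((⅛)*(12 + 3*(-4)*(6 - 4))/(-4))) = 17*(6*((⅛)*(-¼)*(12 + 3*(-4)*2))) = 17*(6*((⅛)*(-¼)*(12 - 24))) = 17*(6*((⅛)*(-¼)*(-12))) = 17*(6*(3/8)) = 17*(9/4) = 153/4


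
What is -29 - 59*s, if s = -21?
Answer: 1210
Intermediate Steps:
-29 - 59*s = -29 - 59*(-21) = -29 + 1239 = 1210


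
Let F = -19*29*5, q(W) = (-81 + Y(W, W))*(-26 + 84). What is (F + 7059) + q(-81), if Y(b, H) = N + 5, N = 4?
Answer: 128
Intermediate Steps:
Y(b, H) = 9 (Y(b, H) = 4 + 5 = 9)
q(W) = -4176 (q(W) = (-81 + 9)*(-26 + 84) = -72*58 = -4176)
F = -2755 (F = -551*5 = -2755)
(F + 7059) + q(-81) = (-2755 + 7059) - 4176 = 4304 - 4176 = 128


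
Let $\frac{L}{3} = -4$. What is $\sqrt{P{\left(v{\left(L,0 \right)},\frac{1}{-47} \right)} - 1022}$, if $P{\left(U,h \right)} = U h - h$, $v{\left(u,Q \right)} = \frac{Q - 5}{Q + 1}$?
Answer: $\frac{2 i \sqrt{564329}}{47} \approx 31.967 i$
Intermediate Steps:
$L = -12$ ($L = 3 \left(-4\right) = -12$)
$v{\left(u,Q \right)} = \frac{-5 + Q}{1 + Q}$
$P{\left(U,h \right)} = - h + U h$
$\sqrt{P{\left(v{\left(L,0 \right)},\frac{1}{-47} \right)} - 1022} = \sqrt{\frac{-1 + \frac{-5 + 0}{1 + 0}}{-47} - 1022} = \sqrt{- \frac{-1 + 1^{-1} \left(-5\right)}{47} - 1022} = \sqrt{- \frac{-1 + 1 \left(-5\right)}{47} - 1022} = \sqrt{- \frac{-1 - 5}{47} - 1022} = \sqrt{\left(- \frac{1}{47}\right) \left(-6\right) - 1022} = \sqrt{\frac{6}{47} - 1022} = \sqrt{- \frac{48028}{47}} = \frac{2 i \sqrt{564329}}{47}$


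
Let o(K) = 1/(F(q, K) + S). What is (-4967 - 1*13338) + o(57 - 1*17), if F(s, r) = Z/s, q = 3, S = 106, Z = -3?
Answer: -1922024/105 ≈ -18305.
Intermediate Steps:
F(s, r) = -3/s
o(K) = 1/105 (o(K) = 1/(-3/3 + 106) = 1/(-3*⅓ + 106) = 1/(-1 + 106) = 1/105)
(-4967 - 1*13338) + o(57 - 1*17) = (-4967 - 1*13338) + 1/105 = (-4967 - 13338) + 1/105 = -18305 + 1/105 = -1922024/105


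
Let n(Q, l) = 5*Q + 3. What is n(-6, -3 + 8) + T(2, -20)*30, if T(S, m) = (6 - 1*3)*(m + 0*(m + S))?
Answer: -1827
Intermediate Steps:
n(Q, l) = 3 + 5*Q
T(S, m) = 3*m (T(S, m) = (6 - 3)*(m + 0*(S + m)) = 3*(m + 0) = 3*m)
n(-6, -3 + 8) + T(2, -20)*30 = (3 + 5*(-6)) + (3*(-20))*30 = (3 - 30) - 60*30 = -27 - 1800 = -1827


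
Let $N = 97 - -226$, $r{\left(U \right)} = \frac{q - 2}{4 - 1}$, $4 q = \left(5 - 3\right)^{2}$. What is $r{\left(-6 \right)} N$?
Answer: $- \frac{323}{3} \approx -107.67$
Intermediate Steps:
$q = 1$ ($q = \frac{\left(5 - 3\right)^{2}}{4} = \frac{2^{2}}{4} = \frac{1}{4} \cdot 4 = 1$)
$r{\left(U \right)} = - \frac{1}{3}$ ($r{\left(U \right)} = \frac{1 - 2}{4 - 1} = - \frac{1}{3}$)
$N = 323$ ($N = 97 + 226 = 323$)
$r{\left(-6 \right)} N = \left(- \frac{1}{3}\right) 323 = - \frac{323}{3}$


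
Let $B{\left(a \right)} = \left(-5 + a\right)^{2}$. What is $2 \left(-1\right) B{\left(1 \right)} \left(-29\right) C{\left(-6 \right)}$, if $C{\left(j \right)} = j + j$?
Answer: $-11136$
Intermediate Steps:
$C{\left(j \right)} = 2 j$
$2 \left(-1\right) B{\left(1 \right)} \left(-29\right) C{\left(-6 \right)} = 2 \left(-1\right) \left(-5 + 1\right)^{2} \left(-29\right) 2 \left(-6\right) = - 2 \left(-4\right)^{2} \left(-29\right) \left(-12\right) = \left(-2\right) 16 \left(-29\right) \left(-12\right) = \left(-32\right) \left(-29\right) \left(-12\right) = 928 \left(-12\right) = -11136$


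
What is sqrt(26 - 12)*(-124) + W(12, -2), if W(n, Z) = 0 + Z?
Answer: -2 - 124*sqrt(14) ≈ -465.97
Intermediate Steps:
W(n, Z) = Z
sqrt(26 - 12)*(-124) + W(12, -2) = sqrt(26 - 12)*(-124) - 2 = sqrt(14)*(-124) - 2 = -124*sqrt(14) - 2 = -2 - 124*sqrt(14)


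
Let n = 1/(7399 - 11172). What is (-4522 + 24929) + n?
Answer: 76995610/3773 ≈ 20407.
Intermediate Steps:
n = -1/3773 (n = 1/(-3773) = -1/3773 ≈ -0.00026504)
(-4522 + 24929) + n = (-4522 + 24929) - 1/3773 = 20407 - 1/3773 = 76995610/3773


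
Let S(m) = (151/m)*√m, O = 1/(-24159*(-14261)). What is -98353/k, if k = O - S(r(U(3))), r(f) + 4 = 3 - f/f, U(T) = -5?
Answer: -67771413042294/2706523248666466809803 + 1762878682623132517512303*I*√2/2706523248666466809803 ≈ -2.504e-8 + 921.14*I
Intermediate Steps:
r(f) = -2 (r(f) = -4 + (3 - f/f) = -4 + (3 - 1*1) = -4 + (3 - 1) = -4 + 2 = -2)
O = 1/344531499 (O = -1/24159*(-1/14261) = 1/344531499 ≈ 2.9025e-9)
S(m) = 151/√m
k = 1/344531499 + 151*I*√2/2 (k = 1/344531499 - 151/√(-2) = 1/344531499 - 151*(-I*√2/2) = 1/344531499 - (-151)*I*√2/2 = 1/344531499 + 151*I*√2/2 ≈ 2.9025e-9 + 106.77*I)
-98353/k = -98353/(1/344531499 + 151*I*√2/2)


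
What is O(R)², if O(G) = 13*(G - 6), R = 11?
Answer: 4225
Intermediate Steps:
O(G) = -78 + 13*G (O(G) = 13*(-6 + G) = -78 + 13*G)
O(R)² = (-78 + 13*11)² = (-78 + 143)² = 65² = 4225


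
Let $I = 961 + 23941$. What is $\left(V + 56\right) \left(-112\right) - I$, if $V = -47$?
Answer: $-25910$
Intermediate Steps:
$I = 24902$
$\left(V + 56\right) \left(-112\right) - I = \left(-47 + 56\right) \left(-112\right) - 24902 = 9 \left(-112\right) - 24902 = -1008 - 24902 = -25910$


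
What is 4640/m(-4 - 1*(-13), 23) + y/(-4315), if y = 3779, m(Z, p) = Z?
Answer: 19987589/38835 ≈ 514.68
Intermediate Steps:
4640/m(-4 - 1*(-13), 23) + y/(-4315) = 4640/(-4 - 1*(-13)) + 3779/(-4315) = 4640/(-4 + 13) + 3779*(-1/4315) = 4640/9 - 3779/4315 = 19987589/38835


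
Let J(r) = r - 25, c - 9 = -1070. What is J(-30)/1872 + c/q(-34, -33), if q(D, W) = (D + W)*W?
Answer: -702599/1379664 ≈ -0.50925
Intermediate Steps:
c = -1061 (c = 9 - 1070 = -1061)
q(D, W) = W*(D + W)
J(r) = -25 + r
J(-30)/1872 + c/q(-34, -33) = (-25 - 30)/1872 - 1061*(-1/(33*(-34 - 33))) = -55*1/1872 - 1061/((-33*(-67))) = -55/1872 - 1061/2211 = -702599/1379664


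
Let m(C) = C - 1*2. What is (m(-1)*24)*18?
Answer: -1296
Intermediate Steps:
m(C) = -2 + C (m(C) = C - 2 = -2 + C)
(m(-1)*24)*18 = ((-2 - 1)*24)*18 = -3*24*18 = -72*18 = -1296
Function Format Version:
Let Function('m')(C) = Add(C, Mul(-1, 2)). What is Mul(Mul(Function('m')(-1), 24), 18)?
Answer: -1296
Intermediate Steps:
Function('m')(C) = Add(-2, C) (Function('m')(C) = Add(C, -2) = Add(-2, C))
Mul(Mul(Function('m')(-1), 24), 18) = Mul(Mul(Add(-2, -1), 24), 18) = Mul(Mul(-3, 24), 18) = Mul(-72, 18) = -1296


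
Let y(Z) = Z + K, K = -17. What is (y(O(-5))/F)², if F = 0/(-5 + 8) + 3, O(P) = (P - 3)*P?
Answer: 529/9 ≈ 58.778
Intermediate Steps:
O(P) = P*(-3 + P) (O(P) = (-3 + P)*P = P*(-3 + P))
y(Z) = -17 + Z (y(Z) = Z - 17 = -17 + Z)
F = 3 (F = 0/3 + 3 = (⅓)*0 + 3 = 0 + 3 = 3)
(y(O(-5))/F)² = ((-17 - 5*(-3 - 5))/3)² = ((-17 - 5*(-8))*(⅓))² = ((-17 + 40)*(⅓))² = (23*(⅓))² = (23/3)² = 529/9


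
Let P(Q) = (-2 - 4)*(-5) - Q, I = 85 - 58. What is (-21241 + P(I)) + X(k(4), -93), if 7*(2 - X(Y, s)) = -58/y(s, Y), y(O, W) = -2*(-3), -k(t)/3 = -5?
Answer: -445927/21 ≈ -21235.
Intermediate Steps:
k(t) = 15 (k(t) = -3*(-5) = 15)
y(O, W) = 6
I = 27
P(Q) = 30 - Q (P(Q) = -6*(-5) - Q = 30 - Q)
X(Y, s) = 71/21 (X(Y, s) = 2 - (-58)/(7*6) = 2 - ⅐*(-29/3) = 2 + 29/21 = 71/21)
(-21241 + P(I)) + X(k(4), -93) = (-21241 + (30 - 1*27)) + 71/21 = (-21241 + (30 - 27)) + 71/21 = (-21241 + 3) + 71/21 = -21238 + 71/21 = -445927/21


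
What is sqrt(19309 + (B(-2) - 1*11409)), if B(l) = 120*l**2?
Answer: 2*sqrt(2095) ≈ 91.542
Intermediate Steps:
sqrt(19309 + (B(-2) - 1*11409)) = sqrt(19309 + (120*(-2)**2 - 1*11409)) = sqrt(19309 + (120*4 - 11409)) = sqrt(19309 + (480 - 11409)) = sqrt(19309 - 10929) = sqrt(8380) = 2*sqrt(2095)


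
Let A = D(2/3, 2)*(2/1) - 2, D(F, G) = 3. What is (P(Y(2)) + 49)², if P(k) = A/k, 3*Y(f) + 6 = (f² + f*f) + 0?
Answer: 3025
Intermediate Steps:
Y(f) = -2 + 2*f²/3 (Y(f) = -2 + ((f² + f*f) + 0)/3 = -2 + ((f² + f²) + 0)/3 = -2 + (2*f² + 0)/3 = -2 + (2*f²)/3 = -2 + 2*f²/3)
A = 4 (A = 3*(2/1) - 2 = 3*(2*1) - 2 = 3*2 - 2 = 6 - 2 = 4)
P(k) = 4/k
(P(Y(2)) + 49)² = (4/(-2 + (⅔)*2²) + 49)² = (4/(-2 + (⅔)*4) + 49)² = (4/(-2 + 8/3) + 49)² = (4/(⅔) + 49)² = (4*(3/2) + 49)² = (6 + 49)² = 55² = 3025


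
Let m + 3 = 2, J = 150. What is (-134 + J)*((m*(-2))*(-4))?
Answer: -128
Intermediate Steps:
m = -1 (m = -3 + 2 = -1)
(-134 + J)*((m*(-2))*(-4)) = (-134 + 150)*(-1*(-2)*(-4)) = 16*(2*(-4)) = 16*(-8) = -128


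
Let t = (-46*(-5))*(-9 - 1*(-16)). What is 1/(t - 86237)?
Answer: -1/84627 ≈ -1.1817e-5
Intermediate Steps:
t = 1610 (t = 230*(-9 + 16) = 230*7 = 1610)
1/(t - 86237) = 1/(1610 - 86237) = 1/(-84627) = -1/84627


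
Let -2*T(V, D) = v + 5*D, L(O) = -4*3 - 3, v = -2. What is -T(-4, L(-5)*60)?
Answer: -2251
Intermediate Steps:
L(O) = -15 (L(O) = -12 - 3 = -15)
T(V, D) = 1 - 5*D/2 (T(V, D) = -(-2 + 5*D)/2 = 1 - 5*D/2)
-T(-4, L(-5)*60) = -(1 - (-75)*60/2) = -(1 - 5/2*(-900)) = -(1 + 2250) = -1*2251 = -2251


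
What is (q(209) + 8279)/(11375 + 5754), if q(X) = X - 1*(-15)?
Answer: 8503/17129 ≈ 0.49641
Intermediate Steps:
q(X) = 15 + X (q(X) = X + 15 = 15 + X)
(q(209) + 8279)/(11375 + 5754) = ((15 + 209) + 8279)/(11375 + 5754) = (224 + 8279)/17129 = 8503*(1/17129) = 8503/17129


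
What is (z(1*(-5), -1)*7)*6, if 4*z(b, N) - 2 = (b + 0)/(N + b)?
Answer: 119/4 ≈ 29.750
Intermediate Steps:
z(b, N) = 1/2 + b/(4*(N + b)) (z(b, N) = 1/2 + ((b + 0)/(N + b))/4 = 1/2 + (b/(N + b))/4 = 1/2 + b/(4*(N + b)))
(z(1*(-5), -1)*7)*6 = ((((1/2)*(-1) + 3*(1*(-5))/4)/(-1 + 1*(-5)))*7)*6 = (((-1/2 + (3/4)*(-5))/(-1 - 5))*7)*6 = (((-1/2 - 15/4)/(-6))*7)*6 = (-1/6*(-17/4)*7)*6 = ((17/24)*7)*6 = (119/24)*6 = 119/4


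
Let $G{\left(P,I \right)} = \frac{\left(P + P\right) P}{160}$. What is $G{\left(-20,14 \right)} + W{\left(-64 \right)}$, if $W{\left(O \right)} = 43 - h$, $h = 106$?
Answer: $-58$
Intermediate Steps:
$W{\left(O \right)} = -63$ ($W{\left(O \right)} = 43 - 106 = -63$)
$G{\left(P,I \right)} = \frac{P^{2}}{80}$ ($G{\left(P,I \right)} = 2 P P \frac{1}{160} = 2 P^{2} \cdot \frac{1}{160} = \frac{P^{2}}{80}$)
$G{\left(-20,14 \right)} + W{\left(-64 \right)} = \frac{\left(-20\right)^{2}}{80} - 63 = \frac{1}{80} \cdot 400 - 63 = 5 - 63 = -58$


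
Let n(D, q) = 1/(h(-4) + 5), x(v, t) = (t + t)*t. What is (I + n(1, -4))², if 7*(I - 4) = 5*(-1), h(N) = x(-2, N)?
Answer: 736164/67081 ≈ 10.974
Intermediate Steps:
x(v, t) = 2*t² (x(v, t) = (2*t)*t = 2*t²)
h(N) = 2*N²
n(D, q) = 1/37 (n(D, q) = 1/(2*(-4)² + 5) = 1/(2*16 + 5) = 1/(32 + 5) = 1/37)
I = 23/7 (I = 4 + (5*(-1))/7 = 4 + (⅐)*(-5) = 4 - 5/7 = 23/7 ≈ 3.2857)
(I + n(1, -4))² = (23/7 + 1/37)² = (858/259)² = 736164/67081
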